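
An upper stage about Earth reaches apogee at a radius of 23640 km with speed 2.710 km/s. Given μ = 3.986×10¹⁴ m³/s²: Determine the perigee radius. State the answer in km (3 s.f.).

r_a = 2.364×10⁷ m.
Specific energy ε = v²/2 − μ/r = -1.319×10⁷ J/kg, so a = −μ/(2ε) = 1.511×10⁷ m.
The apsides satisfy r_p + r_a = 2a, so the perigee radius is 2a − r_a = 6.582×10⁶ m = 6581.7 km.

perigee radius ≈ 6580 km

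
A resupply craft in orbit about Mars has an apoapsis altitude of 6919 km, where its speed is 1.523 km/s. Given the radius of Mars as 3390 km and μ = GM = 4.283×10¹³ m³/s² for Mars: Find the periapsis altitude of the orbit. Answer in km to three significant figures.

r_a = 3390 + 6919 = 10309 km = 1.031×10⁷ m.
Specific energy ε = v²/2 − μ/r = -2.995×10⁶ J/kg, so a = −μ/(2ε) = 7.151×10⁶ m.
The apsides satisfy r_p + r_a = 2a, so the periapsis radius is 2a − r_a = 3.992×10⁶ m = 3992.2 km.
Periapsis altitude = 3992.2 − 3390 = 602.18 km.

periapsis altitude ≈ 602 km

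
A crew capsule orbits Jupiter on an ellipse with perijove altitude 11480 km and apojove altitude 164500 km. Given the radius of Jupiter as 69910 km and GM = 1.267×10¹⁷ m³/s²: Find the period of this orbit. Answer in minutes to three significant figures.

r_p = 69910 + 11480 = 81390 km = 8.1390×10⁷ m.
r_a = 69910 + 164500 = 234410 km = 2.3441×10⁸ m.
Semi-major axis a = (r_p + r_a)/2 = (81390 + 2.3441×10⁵)/2 = 1.5790×10⁵ km = 1.579×10⁸ m.
By Kepler's third law T = 2π√(a³/μ) = 2π × 5.574×10³ = 3.502×10⁴ s.
= 583.7 minutes.

T ≈ 584 minutes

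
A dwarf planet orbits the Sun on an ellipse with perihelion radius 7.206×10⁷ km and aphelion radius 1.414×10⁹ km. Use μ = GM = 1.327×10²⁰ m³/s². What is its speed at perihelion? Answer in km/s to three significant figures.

v ≈ 59.2 km/s

Semi-major axis a = (r_p + r_a)/2 = 7.4303×10⁸ km = 7.430×10¹¹ m.
Vis-viva: v² = μ(2/r − 1/a) = 1.327×10²⁰ × (2.775×10⁻¹¹ − 1.346×10⁻¹²) = 3.504×10⁹ m²/s².
v = 59200 m/s = 59.20 km/s.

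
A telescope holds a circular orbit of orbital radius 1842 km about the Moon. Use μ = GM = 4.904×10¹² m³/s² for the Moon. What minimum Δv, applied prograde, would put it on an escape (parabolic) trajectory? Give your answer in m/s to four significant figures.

r = 1842 km = 1.842×10⁶ m.
Circular speed v_c = √(μ/r) = 1632 m/s.
Escape speed v_esc = √(2μ/r) = √2 × v_c = 2308 m/s.
Δv = v_esc − v_c = 675.9 m/s.

Δv ≈ 675.9 m/s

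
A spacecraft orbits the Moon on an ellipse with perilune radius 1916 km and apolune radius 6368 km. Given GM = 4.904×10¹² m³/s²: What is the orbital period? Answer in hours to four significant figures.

T ≈ 6.644 hours

Semi-major axis a = (r_p + r_a)/2 = (1916.0 + 6368.0)/2 = 4142.0 km = 4.142×10⁶ m.
By Kepler's third law T = 2π√(a³/μ) = 2π × 3.807×10³ = 2.392×10⁴ s.
= 6.644 hours.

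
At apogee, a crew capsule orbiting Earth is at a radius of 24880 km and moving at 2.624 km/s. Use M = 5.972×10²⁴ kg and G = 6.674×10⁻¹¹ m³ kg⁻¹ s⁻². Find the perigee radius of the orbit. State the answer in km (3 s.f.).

perigee radius ≈ 6810 km

μ = GM = 6.674×10⁻¹¹ × 5.972×10²⁴ = 3.986×10¹⁴ m³/s².
r_a = 2.488×10⁷ m.
Specific energy ε = v²/2 − μ/r = -1.258×10⁷ J/kg, so a = −μ/(2ε) = 1.585×10⁷ m.
The apsides satisfy r_p + r_a = 2a, so the perigee radius is 2a − r_a = 6.810×10⁶ m = 6810.3 km.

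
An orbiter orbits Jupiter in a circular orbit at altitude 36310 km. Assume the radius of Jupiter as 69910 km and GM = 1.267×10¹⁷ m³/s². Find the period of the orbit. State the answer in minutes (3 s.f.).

r = 69910 + 36310 = 106220 km = 1.0622×10⁸ m.
Kepler's third law: T = 2π√(r³/μ) = 2π√((1.062×10⁸)³ / 1.267×10¹⁷).
r³/μ = 9.459×10⁶ s², so T = 2π × 3.076×10³ = 1.932×10⁴ s.
Converting: 1.932×10⁴ s ÷ 60.00 = 322.1 minutes.

T ≈ 322 minutes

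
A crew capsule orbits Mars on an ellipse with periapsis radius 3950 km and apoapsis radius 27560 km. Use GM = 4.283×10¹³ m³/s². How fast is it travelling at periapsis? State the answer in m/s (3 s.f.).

Semi-major axis a = (r_p + r_a)/2 = 15755 km = 1.576×10⁷ m.
Vis-viva: v² = μ(2/r − 1/a) = 4.283×10¹³ × (5.063×10⁻⁷ − 6.347×10⁻⁸) = 1.897×10⁷ m²/s².
v = 4355 m/s.

v ≈ 4360 m/s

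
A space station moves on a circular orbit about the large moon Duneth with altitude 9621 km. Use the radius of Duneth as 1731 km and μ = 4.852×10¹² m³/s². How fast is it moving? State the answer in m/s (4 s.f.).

r = 1731 + 9621 = 11352 km = 1.1352×10⁷ m.
For a circular orbit v = √(μ/r) = √(4.852×10¹² / 1.135×10⁷) = √(4.274×10⁵) = 653.8 m/s.

v ≈ 653.8 m/s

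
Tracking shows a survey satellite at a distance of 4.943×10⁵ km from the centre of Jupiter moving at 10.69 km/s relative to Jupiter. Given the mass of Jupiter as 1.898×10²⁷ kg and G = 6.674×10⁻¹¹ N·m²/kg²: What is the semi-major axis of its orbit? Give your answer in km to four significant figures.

a ≈ 3.181×10⁵ km

μ = GM = 6.674×10⁻¹¹ × 1.898×10²⁷ = 1.267×10¹⁷ m³/s².
r = 4.943×10⁸ m.
Vis-viva rearranged: 1/a = 2/r − v²/μ = 4.046×10⁻⁹ − 9.021×10⁻¹⁰ = 3.144×10⁻⁹ m⁻¹.
a = 3.181×10⁸ m = 3.1807×10⁵ km.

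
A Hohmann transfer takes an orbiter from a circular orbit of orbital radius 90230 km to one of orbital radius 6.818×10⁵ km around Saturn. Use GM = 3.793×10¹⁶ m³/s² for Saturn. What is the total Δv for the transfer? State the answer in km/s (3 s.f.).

Δv_total ≈ 10.6 km/s

r₁ = 90230 km = 9.023×10⁷ m.
r₂ = 6.818×10⁵ km = 6.818×10⁸ m.
Transfer ellipse a_t = (r₁ + r₂)/2 = 3.860×10⁸ m.
At r₁: circular v_c1 = √(μ/r₁) = 20500 m/s; transfer-perikrone v_p = √[μ(2/r₁ − 1/a_t)] = 27250 m/s.
Δv₁ = v_p − v_c1 = 6746 m/s.
At r₂: circular v_c2 = √(μ/r₂) = 7459 m/s; transfer-apokrone v_a = √[μ(2/r₂ − 1/a_t)] = 3606 m/s.
Δv₂ = v_c2 − v_a = 3853 m/s.
Total Δv = Δv₁ + Δv₂ = 10600 m/s = 10.60 km/s.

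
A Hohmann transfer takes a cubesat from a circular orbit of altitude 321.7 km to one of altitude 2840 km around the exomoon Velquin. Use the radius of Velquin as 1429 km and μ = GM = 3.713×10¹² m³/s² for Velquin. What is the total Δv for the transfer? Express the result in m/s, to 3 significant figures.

Δv_total ≈ 499 m/s

r₁ = 1429 + 321.7 = 1750.7 km = 1.7507×10⁶ m.
r₂ = 1429 + 2840 = 4269.0 km = 4.2690×10⁶ m.
Transfer ellipse a_t = (r₁ + r₂)/2 = 3.010×10⁶ m.
At r₁: circular v_c1 = √(μ/r₁) = 1456 m/s; transfer-periapsis v_p = √[μ(2/r₁ − 1/a_t)] = 1734 m/s.
Δv₁ = v_p − v_c1 = 278.1 m/s.
At r₂: circular v_c2 = √(μ/r₂) = 932.6 m/s; transfer-apoapsis v_a = √[μ(2/r₂ − 1/a_t)] = 711.3 m/s.
Δv₂ = v_c2 − v_a = 221.3 m/s.
Total Δv = Δv₁ + Δv₂ = 499.4 m/s.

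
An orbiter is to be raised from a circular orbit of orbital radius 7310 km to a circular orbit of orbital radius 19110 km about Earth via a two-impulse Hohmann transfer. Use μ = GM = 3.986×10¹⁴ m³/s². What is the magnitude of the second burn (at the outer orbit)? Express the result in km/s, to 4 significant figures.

r₁ = 7310 km = 7.310×10⁶ m.
r₂ = 19110 km = 1.911×10⁷ m.
Transfer ellipse a_t = (r₁ + r₂)/2 = 1.321×10⁷ m.
At r₁: circular v_c1 = √(μ/r₁) = 7384 m/s; transfer-perigee v_p = √[μ(2/r₁ − 1/a_t)] = 8882 m/s.
At r₂: circular v_c2 = √(μ/r₂) = 4567 m/s; transfer-apogee v_a = √[μ(2/r₂ − 1/a_t)] = 3397 m/s.
Δv₂ = v_c2 − v_a = 1170 m/s.
= 1.170 km/s.

Δv ≈ 1.170 km/s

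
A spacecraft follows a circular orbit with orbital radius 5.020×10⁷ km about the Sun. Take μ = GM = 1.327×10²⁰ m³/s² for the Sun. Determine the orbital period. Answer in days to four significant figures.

r = 5.020×10⁷ km = 5.020×10¹⁰ m.
Kepler's third law: T = 2π√(r³/μ) = 2π√((5.020×10¹⁰)³ / 1.327×10²⁰).
r³/μ = 9.533×10¹¹ s², so T = 2π × 9.764×10⁵ = 6.135×10⁶ s.
Converting: 6.135×10⁶ s ÷ 86400 = 71.00 days.

T ≈ 71.00 days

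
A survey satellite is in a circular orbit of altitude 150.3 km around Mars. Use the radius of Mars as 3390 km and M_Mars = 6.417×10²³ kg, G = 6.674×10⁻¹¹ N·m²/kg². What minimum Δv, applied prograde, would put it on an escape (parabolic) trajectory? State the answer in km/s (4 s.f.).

Δv ≈ 1.441 km/s

μ = GM = 6.674×10⁻¹¹ × 6.417×10²³ = 4.283×10¹³ m³/s².
r = 3390 + 150.3 = 3540.3 km = 3.5403×10⁶ m.
Circular speed v_c = √(μ/r) = 3478 m/s.
Escape speed v_esc = √(2μ/r) = √2 × v_c = 4919 m/s.
Δv = v_esc − v_c = 1441 m/s = 1.441 km/s.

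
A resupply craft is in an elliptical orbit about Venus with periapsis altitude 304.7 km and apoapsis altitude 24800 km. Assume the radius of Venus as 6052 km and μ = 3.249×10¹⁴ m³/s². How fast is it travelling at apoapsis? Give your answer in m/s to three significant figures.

v ≈ 1900 m/s

r_p = 6052 + 304.7 = 6356.7 km = 6.3567×10⁶ m.
r_a = 6052 + 24800 = 30852 km = 3.0852×10⁷ m.
Semi-major axis a = (r_p + r_a)/2 = 18604 km = 1.860×10⁷ m.
Vis-viva: v² = μ(2/r − 1/a) = 3.249×10¹⁴ × (6.483×10⁻⁸ − 5.375×10⁻⁸) = 3.598×10⁶ m²/s².
v = 1897 m/s.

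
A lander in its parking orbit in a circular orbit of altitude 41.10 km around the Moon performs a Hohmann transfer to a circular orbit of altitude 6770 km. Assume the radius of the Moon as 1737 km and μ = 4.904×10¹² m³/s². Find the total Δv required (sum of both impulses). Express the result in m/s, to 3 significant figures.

Δv_total ≈ 788 m/s

r₁ = 1737 + 41.10 = 1778.1 km = 1.7781×10⁶ m.
r₂ = 1737 + 6770 = 8507.0 km = 8.5070×10⁶ m.
Transfer ellipse a_t = (r₁ + r₂)/2 = 5.143×10⁶ m.
At r₁: circular v_c1 = √(μ/r₁) = 1661 m/s; transfer-perilune v_p = √[μ(2/r₁ − 1/a_t)] = 2136 m/s.
Δv₁ = v_p − v_c1 = 475.3 m/s.
At r₂: circular v_c2 = √(μ/r₂) = 759.3 m/s; transfer-apolune v_a = √[μ(2/r₂ − 1/a_t)] = 446.5 m/s.
Δv₂ = v_c2 − v_a = 312.8 m/s.
Total Δv = Δv₁ + Δv₂ = 788.1 m/s.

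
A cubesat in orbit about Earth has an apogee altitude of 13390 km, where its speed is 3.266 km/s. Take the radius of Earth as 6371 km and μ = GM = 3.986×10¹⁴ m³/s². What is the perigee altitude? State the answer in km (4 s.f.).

r_a = 6371 + 13390 = 19761 km = 1.976×10⁷ m.
Specific energy ε = v²/2 − μ/r = -1.484×10⁷ J/kg, so a = −μ/(2ε) = 1.343×10⁷ m.
The apsides satisfy r_p + r_a = 2a, so the perigee radius is 2a − r_a = 7.103×10⁶ m = 7103.1 km.
Perigee altitude = 7103.1 − 6371 = 732.06 km.

perigee altitude ≈ 732.1 km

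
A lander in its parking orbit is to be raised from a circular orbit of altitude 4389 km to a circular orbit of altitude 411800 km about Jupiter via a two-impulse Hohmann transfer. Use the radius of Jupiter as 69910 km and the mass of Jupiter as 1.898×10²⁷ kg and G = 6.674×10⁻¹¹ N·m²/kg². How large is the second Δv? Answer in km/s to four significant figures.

μ = GM = 6.674×10⁻¹¹ × 1.898×10²⁷ = 1.267×10¹⁷ m³/s².
r₁ = 69910 + 4389 = 74299 km = 7.4299×10⁷ m.
r₂ = 69910 + 411800 = 481710 km = 4.8171×10⁸ m.
Transfer ellipse a_t = (r₁ + r₂)/2 = 2.780×10⁸ m.
At r₁: circular v_c1 = √(μ/r₁) = 41290 m/s; transfer-perijove v_p = √[μ(2/r₁ − 1/a_t)] = 54350 m/s.
At r₂: circular v_c2 = √(μ/r₂) = 16220 m/s; transfer-apojove v_a = √[μ(2/r₂ − 1/a_t)] = 8383 m/s.
Δv₂ = v_c2 − v_a = 7833 m/s.
= 7.833 km/s.

Δv ≈ 7.833 km/s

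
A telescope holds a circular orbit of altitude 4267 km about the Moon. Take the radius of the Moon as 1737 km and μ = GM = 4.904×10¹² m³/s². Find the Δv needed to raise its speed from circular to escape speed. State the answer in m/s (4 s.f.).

Δv ≈ 374.4 m/s

r = 1737 + 4267 = 6004.0 km = 6.0040×10⁶ m.
Circular speed v_c = √(μ/r) = 903.8 m/s.
Escape speed v_esc = √(2μ/r) = √2 × v_c = 1278 m/s.
Δv = v_esc − v_c = 374.4 m/s.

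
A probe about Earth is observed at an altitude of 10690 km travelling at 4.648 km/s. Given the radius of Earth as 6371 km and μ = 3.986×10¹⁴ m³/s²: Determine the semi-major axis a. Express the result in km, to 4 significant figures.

r = 6371 + 10690 = 17061 km = 1.706×10⁷ m.
Vis-viva rearranged: 1/a = 2/r − v²/μ = 1.172×10⁻⁷ − 5.420×10⁻⁸ = 6.303×10⁻⁸ m⁻¹.
a = 1.587×10⁷ m = 15866 km.

a ≈ 15870 km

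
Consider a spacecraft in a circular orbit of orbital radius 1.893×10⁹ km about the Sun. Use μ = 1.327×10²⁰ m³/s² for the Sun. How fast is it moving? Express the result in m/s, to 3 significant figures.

v ≈ 8370 m/s

r = 1.893×10⁹ km = 1.893×10¹² m.
For a circular orbit v = √(μ/r) = √(1.327×10²⁰ / 1.893×10¹²) = √(7.010×10⁷) = 8373 m/s.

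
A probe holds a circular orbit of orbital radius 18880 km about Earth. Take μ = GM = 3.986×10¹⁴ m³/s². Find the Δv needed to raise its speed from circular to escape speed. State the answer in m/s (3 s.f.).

Δv ≈ 1900 m/s

r = 18880 km = 1.888×10⁷ m.
Circular speed v_c = √(μ/r) = 4595 m/s.
Escape speed v_esc = √(2μ/r) = √2 × v_c = 6498 m/s.
Δv = v_esc − v_c = 1903 m/s.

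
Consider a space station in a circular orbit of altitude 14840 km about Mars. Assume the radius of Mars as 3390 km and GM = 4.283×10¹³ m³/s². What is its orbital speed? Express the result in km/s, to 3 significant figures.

v ≈ 1.53 km/s

r = 3390 + 14840 = 18230 km = 1.8230×10⁷ m.
For a circular orbit v = √(μ/r) = √(4.283×10¹³ / 1.823×10⁷) = √(2.349×10⁶) = 1533 m/s.
That is 1.533 km/s.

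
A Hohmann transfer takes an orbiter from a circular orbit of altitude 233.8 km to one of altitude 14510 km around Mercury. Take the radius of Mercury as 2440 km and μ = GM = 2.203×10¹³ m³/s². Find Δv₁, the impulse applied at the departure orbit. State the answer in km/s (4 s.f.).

Δv ≈ 0.9023 km/s

r₁ = 2440 + 233.8 = 2673.8 km = 2.6738×10⁶ m.
r₂ = 2440 + 14510 = 16950 km = 1.6950×10⁷ m.
Transfer ellipse a_t = (r₁ + r₂)/2 = 9.812×10⁶ m.
At r₁: circular v_c1 = √(μ/r₁) = 2870 m/s; transfer-periherm v_p = √[μ(2/r₁ − 1/a_t)] = 3773 m/s.
Δv₁ = v_p − v_c1 = 902.3 m/s.
= 0.9023 km/s.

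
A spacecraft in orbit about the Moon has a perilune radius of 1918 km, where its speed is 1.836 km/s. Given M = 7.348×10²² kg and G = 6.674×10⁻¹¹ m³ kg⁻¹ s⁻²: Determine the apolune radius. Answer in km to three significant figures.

apolune radius ≈ 3710 km

μ = GM = 6.674×10⁻¹¹ × 7.348×10²² = 4.904×10¹² m³/s².
r_p = 1.918×10⁶ m.
Specific energy ε = v²/2 − μ/r = -8.714×10⁵ J/kg, so a = −μ/(2ε) = 2.814×10⁶ m.
The apsides satisfy r_p + r_a = 2a, so the apolune radius is 2a − r_p = 3.710×10⁶ m = 3709.7 km.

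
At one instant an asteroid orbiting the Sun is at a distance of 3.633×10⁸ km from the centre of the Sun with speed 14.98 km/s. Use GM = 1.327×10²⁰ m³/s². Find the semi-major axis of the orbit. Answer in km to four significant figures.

r = 3.633×10¹¹ m.
Vis-viva rearranged: 1/a = 2/r − v²/μ = 5.505×10⁻¹² − 1.691×10⁻¹² = 3.814×10⁻¹² m⁻¹.
a = 2.622×10¹¹ m = 2.6219×10⁸ km.

a ≈ 2.622×10⁸ km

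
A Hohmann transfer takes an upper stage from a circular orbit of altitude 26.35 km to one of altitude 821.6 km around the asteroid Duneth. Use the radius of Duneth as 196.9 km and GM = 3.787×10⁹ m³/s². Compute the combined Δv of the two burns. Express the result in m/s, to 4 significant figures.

Δv_total ≈ 60.98 m/s

r₁ = 196.9 + 26.35 = 223.25 km = 2.2325×10⁵ m.
r₂ = 196.9 + 821.6 = 1018.5 km = 1.0185×10⁶ m.
Transfer ellipse a_t = (r₁ + r₂)/2 = 6.209×10⁵ m.
At r₁: circular v_c1 = √(μ/r₁) = 130.2 m/s; transfer-periapsis v_p = √[μ(2/r₁ − 1/a_t)] = 166.8 m/s.
Δv₁ = v_p − v_c1 = 36.57 m/s.
At r₂: circular v_c2 = √(μ/r₂) = 60.98 m/s; transfer-apoapsis v_a = √[μ(2/r₂ − 1/a_t)] = 36.56 m/s.
Δv₂ = v_c2 − v_a = 24.41 m/s.
Total Δv = Δv₁ + Δv₂ = 60.98 m/s.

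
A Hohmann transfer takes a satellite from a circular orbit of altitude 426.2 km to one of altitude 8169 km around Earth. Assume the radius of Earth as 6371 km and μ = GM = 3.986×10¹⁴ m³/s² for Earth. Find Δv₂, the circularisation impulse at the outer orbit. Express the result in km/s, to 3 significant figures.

r₁ = 6371 + 426.2 = 6797.2 km = 6.7972×10⁶ m.
r₂ = 6371 + 8169 = 14540 km = 1.4540×10⁷ m.
Transfer ellipse a_t = (r₁ + r₂)/2 = 1.067×10⁷ m.
At r₁: circular v_c1 = √(μ/r₁) = 7658 m/s; transfer-perigee v_p = √[μ(2/r₁ − 1/a_t)] = 8940 m/s.
At r₂: circular v_c2 = √(μ/r₂) = 5236 m/s; transfer-apogee v_a = √[μ(2/r₂ − 1/a_t)] = 4179 m/s.
Δv₂ = v_c2 − v_a = 1057 m/s.
= 1.057 km/s.

Δv ≈ 1.06 km/s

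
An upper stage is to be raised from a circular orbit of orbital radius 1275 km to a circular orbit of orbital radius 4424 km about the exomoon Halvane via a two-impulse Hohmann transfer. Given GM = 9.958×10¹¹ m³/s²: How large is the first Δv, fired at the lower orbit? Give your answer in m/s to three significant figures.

Δv ≈ 217 m/s

r₁ = 1275 km = 1.275×10⁶ m.
r₂ = 4424 km = 4.424×10⁶ m.
Transfer ellipse a_t = (r₁ + r₂)/2 = 2.850×10⁶ m.
At r₁: circular v_c1 = √(μ/r₁) = 883.8 m/s; transfer-periapsis v_p = √[μ(2/r₁ − 1/a_t)] = 1101 m/s.
Δv₁ = v_p − v_c1 = 217.4 m/s.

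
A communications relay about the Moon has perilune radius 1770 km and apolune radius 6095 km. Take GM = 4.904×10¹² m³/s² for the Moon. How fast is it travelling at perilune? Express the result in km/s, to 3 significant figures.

v ≈ 2.07 km/s

Semi-major axis a = (r_p + r_a)/2 = 3932.5 km = 3.932×10⁶ m.
Vis-viva: v² = μ(2/r − 1/a) = 4.904×10¹² × (1.130×10⁻⁶ − 2.543×10⁻⁷) = 4.294×10⁶ m²/s².
v = 2072 m/s = 2.072 km/s.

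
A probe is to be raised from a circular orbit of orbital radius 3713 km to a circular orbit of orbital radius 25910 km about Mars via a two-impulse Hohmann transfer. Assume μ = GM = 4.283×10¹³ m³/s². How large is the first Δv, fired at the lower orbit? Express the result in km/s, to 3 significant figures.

Δv ≈ 1.10 km/s

r₁ = 3713 km = 3.713×10⁶ m.
r₂ = 25910 km = 2.591×10⁷ m.
Transfer ellipse a_t = (r₁ + r₂)/2 = 1.481×10⁷ m.
At r₁: circular v_c1 = √(μ/r₁) = 3396 m/s; transfer-periapsis v_p = √[μ(2/r₁ − 1/a_t)] = 4492 m/s.
Δv₁ = v_p − v_c1 = 1096 m/s.
= 1.096 km/s.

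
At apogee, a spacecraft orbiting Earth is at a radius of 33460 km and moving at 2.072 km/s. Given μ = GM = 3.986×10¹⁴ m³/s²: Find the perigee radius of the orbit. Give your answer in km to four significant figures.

perigee radius ≈ 7354 km

r_a = 3.346×10⁷ m.
Specific energy ε = v²/2 − μ/r = -9.766×10⁶ J/kg, so a = −μ/(2ε) = 2.041×10⁷ m.
The apsides satisfy r_p + r_a = 2a, so the perigee radius is 2a − r_a = 7.354×10⁶ m = 7354.5 km.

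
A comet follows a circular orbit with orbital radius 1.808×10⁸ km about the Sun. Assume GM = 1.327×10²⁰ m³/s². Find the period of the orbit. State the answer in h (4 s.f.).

T ≈ 11650 h

r = 1.808×10⁸ km = 1.808×10¹¹ m.
Kepler's third law: T = 2π√(r³/μ) = 2π√((1.808×10¹¹)³ / 1.327×10²⁰).
r³/μ = 4.454×10¹³ s², so T = 2π × 6.674×10⁶ = 4.193×10⁷ s.
Converting: 4.193×10⁷ s ÷ 3600 = 11650 h.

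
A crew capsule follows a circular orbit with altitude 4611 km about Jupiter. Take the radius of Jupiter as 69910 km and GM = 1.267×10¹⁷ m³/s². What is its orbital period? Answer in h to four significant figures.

T ≈ 3.154 h

r = 69910 + 4611 = 74521 km = 7.4521×10⁷ m.
Kepler's third law: T = 2π√(r³/μ) = 2π√((7.452×10⁷)³ / 1.267×10¹⁷).
r³/μ = 3.266×10⁶ s², so T = 2π × 1.807×10³ = 1.136×10⁴ s.
Converting: 1.136×10⁴ s ÷ 3600 = 3.154 h.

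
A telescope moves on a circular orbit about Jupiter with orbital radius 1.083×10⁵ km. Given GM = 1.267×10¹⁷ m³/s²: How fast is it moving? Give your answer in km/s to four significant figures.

v ≈ 34.20 km/s

r = 1.083×10⁵ km = 1.083×10⁸ m.
For a circular orbit v = √(μ/r) = √(1.267×10¹⁷ / 1.083×10⁸) = √(1.170×10⁹) = 34200 m/s.
That is 34.20 km/s.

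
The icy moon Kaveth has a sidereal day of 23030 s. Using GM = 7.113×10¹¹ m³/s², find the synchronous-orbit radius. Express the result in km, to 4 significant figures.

r_sync ≈ 2122 km

A synchronous orbit has period T, so by Kepler's third law a = (μT²/4π²)^(1/3).
μT²/4π² = 7.113×10¹¹ × (2.303×10⁴)² / 39.48 = 9.556×10¹⁸ m³.
a = 2.122×10⁶ m = 2122.1 km.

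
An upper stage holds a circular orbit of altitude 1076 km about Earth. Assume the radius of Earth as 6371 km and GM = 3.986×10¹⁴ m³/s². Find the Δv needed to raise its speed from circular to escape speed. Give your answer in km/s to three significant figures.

r = 6371 + 1076 = 7447.0 km = 7.4470×10⁶ m.
Circular speed v_c = √(μ/r) = 7316 m/s.
Escape speed v_esc = √(2μ/r) = √2 × v_c = 10350 m/s.
Δv = v_esc − v_c = 3030 m/s = 3.030 km/s.

Δv ≈ 3.03 km/s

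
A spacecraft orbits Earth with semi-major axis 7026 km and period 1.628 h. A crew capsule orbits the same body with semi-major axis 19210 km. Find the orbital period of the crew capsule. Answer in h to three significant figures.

Kepler's third law: T² ∝ a³, so T₂ = T₁ (a₂/a₁)^(3/2).
a₂/a₁ = 2.734, (a₂/a₁)^(3/2) = 4.521.
T₂ = 1.628 × 4.521 = 7.360 h.

T₂ ≈ 7.36 h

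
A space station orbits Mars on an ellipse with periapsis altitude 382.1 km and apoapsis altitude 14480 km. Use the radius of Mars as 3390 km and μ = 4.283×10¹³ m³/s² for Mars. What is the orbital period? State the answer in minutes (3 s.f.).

T ≈ 570 minutes

r_p = 3390 + 382.1 = 3772.1 km = 3.7721×10⁶ m.
r_a = 3390 + 14480 = 17870 km = 1.7870×10⁷ m.
Semi-major axis a = (r_p + r_a)/2 = (3772.1 + 17870)/2 = 10821 km = 1.082×10⁷ m.
By Kepler's third law T = 2π√(a³/μ) = 2π × 5.439×10³ = 3.418×10⁴ s.
= 569.6 minutes.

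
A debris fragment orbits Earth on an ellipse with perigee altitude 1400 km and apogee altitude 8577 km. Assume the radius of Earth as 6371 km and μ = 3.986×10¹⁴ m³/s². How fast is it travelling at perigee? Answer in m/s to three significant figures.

v ≈ 8220 m/s

r_p = 6371 + 1400 = 7771.0 km = 7.7710×10⁶ m.
r_a = 6371 + 8577 = 14948 km = 1.4948×10⁷ m.
Semi-major axis a = (r_p + r_a)/2 = 11360 km = 1.136×10⁷ m.
Vis-viva: v² = μ(2/r − 1/a) = 3.986×10¹⁴ × (2.574×10⁻⁷ − 8.803×10⁻⁸) = 6.750×10⁷ m²/s².
v = 8216 m/s.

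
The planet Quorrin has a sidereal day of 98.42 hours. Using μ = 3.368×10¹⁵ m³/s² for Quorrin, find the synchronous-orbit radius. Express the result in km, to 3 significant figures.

r_sync ≈ 2.20×10⁵ km

T = 98.42 hours = 3.543×10⁵ s.
A synchronous orbit has period T, so by Kepler's third law a = (μT²/4π²)^(1/3).
μT²/4π² = 3.368×10¹⁵ × (3.543×10⁵)² / 39.48 = 1.071×10²⁵ m³.
a = 2.204×10⁸ m = 2.2043×10⁵ km.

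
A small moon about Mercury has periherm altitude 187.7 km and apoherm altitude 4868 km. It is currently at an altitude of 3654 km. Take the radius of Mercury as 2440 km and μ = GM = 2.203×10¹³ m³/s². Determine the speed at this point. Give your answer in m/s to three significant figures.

r_p = 2440 + 187.7 = 2627.7 km = 2.6277×10⁶ m.
r_a = 2440 + 4868 = 7308.0 km = 7.3080×10⁶ m.
r = 2440 + 3654 = 6094.0 km = 6.094×10⁶ m.
Semi-major axis a = (r_p + r_a)/2 = 4967.9 km = 4.968×10⁶ m.
Vis-viva: v² = μ(2/r − 1/a) = 2.203×10¹³ × (3.282×10⁻⁷ − 2.013×10⁻⁷) = 2.796×10⁶ m²/s².
v = 1672 m/s.

v ≈ 1670 m/s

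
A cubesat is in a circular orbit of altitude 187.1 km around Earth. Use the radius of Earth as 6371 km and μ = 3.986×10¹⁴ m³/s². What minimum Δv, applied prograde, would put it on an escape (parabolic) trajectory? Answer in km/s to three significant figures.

r = 6371 + 187.1 = 6558.1 km = 6.5581×10⁶ m.
Circular speed v_c = √(μ/r) = 7796 m/s.
Escape speed v_esc = √(2μ/r) = √2 × v_c = 11030 m/s.
Δv = v_esc − v_c = 3229 m/s = 3.229 km/s.

Δv ≈ 3.23 km/s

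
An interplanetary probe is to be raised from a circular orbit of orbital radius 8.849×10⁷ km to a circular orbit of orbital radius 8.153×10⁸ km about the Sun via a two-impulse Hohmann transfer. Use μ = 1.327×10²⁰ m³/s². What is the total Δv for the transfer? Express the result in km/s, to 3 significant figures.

r₁ = 8.849×10⁷ km = 8.849×10¹⁰ m.
r₂ = 8.153×10⁸ km = 8.153×10¹¹ m.
Transfer ellipse a_t = (r₁ + r₂)/2 = 4.519×10¹¹ m.
At r₁: circular v_c1 = √(μ/r₁) = 38720 m/s; transfer-perihelion v_p = √[μ(2/r₁ − 1/a_t)] = 52010 m/s.
Δv₁ = v_p − v_c1 = 13290 m/s.
At r₂: circular v_c2 = √(μ/r₂) = 12760 m/s; transfer-aphelion v_a = √[μ(2/r₂ − 1/a_t)] = 5646 m/s.
Δv₂ = v_c2 − v_a = 7112 m/s.
Total Δv = Δv₁ + Δv₂ = 20400 m/s = 20.40 km/s.

Δv_total ≈ 20.4 km/s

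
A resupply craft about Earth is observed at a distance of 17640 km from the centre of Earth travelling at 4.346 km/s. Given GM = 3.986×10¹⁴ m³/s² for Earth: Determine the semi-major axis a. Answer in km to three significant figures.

a ≈ 15200 km

r = 1.764×10⁷ m.
Specific orbital energy ε = v²/2 − μ/r = (4346)²/2 − 3.986×10¹⁴/1.764×10⁷ = -1.315×10⁷ J/kg.
Since ε = −μ/(2a), a = −μ/(2ε) = 1.515×10⁷ m = 15153 km.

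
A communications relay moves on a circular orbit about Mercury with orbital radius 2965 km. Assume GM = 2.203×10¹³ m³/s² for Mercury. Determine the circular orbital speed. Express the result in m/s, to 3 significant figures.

r = 2965 km = 2.965×10⁶ m.
For a circular orbit v = √(μ/r) = √(2.203×10¹³ / 2.965×10⁶) = √(7.430×10⁶) = 2726 m/s.

v ≈ 2730 m/s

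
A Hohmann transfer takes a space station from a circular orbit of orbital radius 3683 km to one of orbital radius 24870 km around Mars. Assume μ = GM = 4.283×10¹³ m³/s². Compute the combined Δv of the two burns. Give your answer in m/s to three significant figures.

r₁ = 3683 km = 3.683×10⁶ m.
r₂ = 24870 km = 2.487×10⁷ m.
Transfer ellipse a_t = (r₁ + r₂)/2 = 1.428×10⁷ m.
At r₁: circular v_c1 = √(μ/r₁) = 3410 m/s; transfer-periapsis v_p = √[μ(2/r₁ − 1/a_t)] = 4501 m/s.
Δv₁ = v_p − v_c1 = 1091 m/s.
At r₂: circular v_c2 = √(μ/r₂) = 1312 m/s; transfer-apoapsis v_a = √[μ(2/r₂ − 1/a_t)] = 666.5 m/s.
Δv₂ = v_c2 − v_a = 645.8 m/s.
Total Δv = Δv₁ + Δv₂ = 1737 m/s.

Δv_total ≈ 1740 m/s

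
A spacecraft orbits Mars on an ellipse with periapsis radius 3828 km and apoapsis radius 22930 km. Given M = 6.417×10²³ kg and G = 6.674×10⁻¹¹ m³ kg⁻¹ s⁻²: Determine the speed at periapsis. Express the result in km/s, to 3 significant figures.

v ≈ 4.38 km/s

μ = GM = 6.674×10⁻¹¹ × 6.417×10²³ = 4.283×10¹³ m³/s².
Semi-major axis a = (r_p + r_a)/2 = 13379 km = 1.338×10⁷ m.
Vis-viva: v² = μ(2/r − 1/a) = 4.283×10¹³ × (5.225×10⁻⁷ − 7.474×10⁻⁸) = 1.917×10⁷ m²/s².
v = 4379 m/s = 4.379 km/s.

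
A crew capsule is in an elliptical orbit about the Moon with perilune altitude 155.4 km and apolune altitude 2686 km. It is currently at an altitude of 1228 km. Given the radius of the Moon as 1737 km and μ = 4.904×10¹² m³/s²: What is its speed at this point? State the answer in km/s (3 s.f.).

v ≈ 1.32 km/s

r_p = 1737 + 155.4 = 1892.4 km = 1.8924×10⁶ m.
r_a = 1737 + 2686 = 4423.0 km = 4.4230×10⁶ m.
r = 1737 + 1228 = 2965.0 km = 2.965×10⁶ m.
Semi-major axis a = (r_p + r_a)/2 = 3157.7 km = 3.158×10⁶ m.
Vis-viva: v² = μ(2/r − 1/a) = 4.904×10¹² × (6.745×10⁻⁷ − 3.167×10⁻⁷) = 1.755×10⁶ m²/s².
v = 1325 m/s = 1.325 km/s.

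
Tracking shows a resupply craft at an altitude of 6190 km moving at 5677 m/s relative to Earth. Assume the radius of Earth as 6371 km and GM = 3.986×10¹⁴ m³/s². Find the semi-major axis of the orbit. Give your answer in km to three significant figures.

r = 6371 + 6190 = 12561 km = 1.256×10⁷ m.
Vis-viva rearranged: 1/a = 2/r − v²/μ = 1.592×10⁻⁷ − 8.085×10⁻⁸ = 7.837×10⁻⁸ m⁻¹.
a = 1.276×10⁷ m = 12760 km.

a ≈ 12800 km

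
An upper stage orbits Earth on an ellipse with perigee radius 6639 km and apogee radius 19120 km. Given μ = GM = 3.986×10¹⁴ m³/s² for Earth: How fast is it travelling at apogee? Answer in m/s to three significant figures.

v ≈ 3280 m/s

Semi-major axis a = (r_p + r_a)/2 = 12880 km = 1.288×10⁷ m.
Vis-viva: v² = μ(2/r − 1/a) = 3.986×10¹⁴ × (1.046×10⁻⁷ − 7.764×10⁻⁸) = 1.075×10⁷ m²/s².
v = 3278 m/s.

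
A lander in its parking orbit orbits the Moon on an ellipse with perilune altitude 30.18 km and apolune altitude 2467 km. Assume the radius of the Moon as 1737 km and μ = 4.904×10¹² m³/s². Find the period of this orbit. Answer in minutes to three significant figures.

T ≈ 244 minutes

r_p = 1737 + 30.18 = 1767.2 km = 1.7672×10⁶ m.
r_a = 1737 + 2467 = 4204.0 km = 4.2040×10⁶ m.
Semi-major axis a = (r_p + r_a)/2 = (1767.2 + 4204.0)/2 = 2985.6 km = 2.986×10⁶ m.
By Kepler's third law T = 2π√(a³/μ) = 2π × 2.330×10³ = 1.464×10⁴ s.
= 243.9 minutes.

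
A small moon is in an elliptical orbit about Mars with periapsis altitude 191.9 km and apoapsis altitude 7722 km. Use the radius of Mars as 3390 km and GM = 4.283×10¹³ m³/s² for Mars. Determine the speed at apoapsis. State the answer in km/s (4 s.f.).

r_p = 3390 + 191.9 = 3581.9 km = 3.5819×10⁶ m.
r_a = 3390 + 7722 = 11112 km = 1.1112×10⁷ m.
Semi-major axis a = (r_p + r_a)/2 = 7346.9 km = 7.347×10⁶ m.
Vis-viva: v² = μ(2/r − 1/a) = 4.283×10¹³ × (1.800×10⁻⁷ − 1.361×10⁻⁷) = 1.879×10⁶ m²/s².
v = 1371 m/s = 1.371 km/s.

v ≈ 1.371 km/s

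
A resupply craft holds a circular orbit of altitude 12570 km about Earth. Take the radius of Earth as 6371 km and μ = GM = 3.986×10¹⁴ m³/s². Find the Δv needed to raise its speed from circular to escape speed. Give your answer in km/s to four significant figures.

r = 6371 + 12570 = 18941 km = 1.8941×10⁷ m.
Circular speed v_c = √(μ/r) = 4587 m/s.
Escape speed v_esc = √(2μ/r) = √2 × v_c = 6488 m/s.
Δv = v_esc − v_c = 1900 m/s = 1.900 km/s.

Δv ≈ 1.900 km/s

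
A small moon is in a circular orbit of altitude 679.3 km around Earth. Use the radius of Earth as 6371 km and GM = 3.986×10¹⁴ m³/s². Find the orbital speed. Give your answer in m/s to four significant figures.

v ≈ 7519 m/s

r = 6371 + 679.3 = 7050.3 km = 7.0503×10⁶ m.
For a circular orbit v = √(μ/r) = √(3.986×10¹⁴ / 7.050×10⁶) = √(5.654×10⁷) = 7519 m/s.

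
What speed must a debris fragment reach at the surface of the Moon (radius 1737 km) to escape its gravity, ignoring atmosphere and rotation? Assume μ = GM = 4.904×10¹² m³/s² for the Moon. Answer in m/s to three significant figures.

r = R = 1.737×10⁶ m.
Escape speed v_esc = √(2μ/r) = √(2 × 4.904×10¹² / 1.737×10⁶) = √(5.647×10⁶) = 2376 m/s.

v_esc ≈ 2380 m/s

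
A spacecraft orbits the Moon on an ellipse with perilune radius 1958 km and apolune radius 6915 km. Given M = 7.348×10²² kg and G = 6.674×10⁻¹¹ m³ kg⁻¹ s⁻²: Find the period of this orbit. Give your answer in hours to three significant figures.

μ = GM = 6.674×10⁻¹¹ × 7.348×10²² = 4.904×10¹² m³/s².
Semi-major axis a = (r_p + r_a)/2 = (1958.0 + 6915.0)/2 = 4436.5 km = 4.436×10⁶ m.
By Kepler's third law T = 2π√(a³/μ) = 2π × 4.220×10³ = 2.651×10⁴ s.
= 7.365 hours.

T ≈ 7.36 hours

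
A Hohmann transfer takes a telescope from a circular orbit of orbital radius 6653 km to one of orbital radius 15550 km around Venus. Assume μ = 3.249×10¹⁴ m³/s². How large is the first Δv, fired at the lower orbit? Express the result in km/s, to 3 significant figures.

r₁ = 6653 km = 6.653×10⁶ m.
r₂ = 15550 km = 1.555×10⁷ m.
Transfer ellipse a_t = (r₁ + r₂)/2 = 1.110×10⁷ m.
At r₁: circular v_c1 = √(μ/r₁) = 6988 m/s; transfer-periapsis v_p = √[μ(2/r₁ − 1/a_t)] = 8271 m/s.
Δv₁ = v_p − v_c1 = 1282 m/s.
= 1.282 km/s.

Δv ≈ 1.28 km/s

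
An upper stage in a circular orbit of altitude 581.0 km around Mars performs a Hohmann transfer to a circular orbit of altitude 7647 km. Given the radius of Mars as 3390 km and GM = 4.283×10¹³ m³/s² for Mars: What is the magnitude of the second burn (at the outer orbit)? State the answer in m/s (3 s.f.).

r₁ = 3390 + 581.0 = 3971.0 km = 3.9710×10⁶ m.
r₂ = 3390 + 7647 = 11037 km = 1.1037×10⁷ m.
Transfer ellipse a_t = (r₁ + r₂)/2 = 7.504×10⁶ m.
At r₁: circular v_c1 = √(μ/r₁) = 3284 m/s; transfer-periapsis v_p = √[μ(2/r₁ − 1/a_t)] = 3983 m/s.
At r₂: circular v_c2 = √(μ/r₂) = 1970 m/s; transfer-apoapsis v_a = √[μ(2/r₂ − 1/a_t)] = 1433 m/s.
Δv₂ = v_c2 − v_a = 536.9 m/s.

Δv ≈ 537 m/s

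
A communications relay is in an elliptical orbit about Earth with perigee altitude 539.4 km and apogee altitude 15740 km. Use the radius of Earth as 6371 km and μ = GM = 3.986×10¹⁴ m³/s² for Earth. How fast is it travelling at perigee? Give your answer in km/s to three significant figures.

v ≈ 9.38 km/s

r_p = 6371 + 539.4 = 6910.4 km = 6.9104×10⁶ m.
r_a = 6371 + 15740 = 22111 km = 2.2111×10⁷ m.
Semi-major axis a = (r_p + r_a)/2 = 14511 km = 1.451×10⁷ m.
Vis-viva: v² = μ(2/r − 1/a) = 3.986×10¹⁴ × (2.894×10⁻⁷ − 6.891×10⁻⁸) = 8.789×10⁷ m²/s².
v = 9375 m/s = 9.375 km/s.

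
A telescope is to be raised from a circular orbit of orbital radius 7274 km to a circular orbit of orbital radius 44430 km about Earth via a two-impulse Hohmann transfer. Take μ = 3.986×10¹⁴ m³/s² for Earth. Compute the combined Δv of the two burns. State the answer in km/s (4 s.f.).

r₁ = 7274 km = 7.274×10⁶ m.
r₂ = 44430 km = 4.443×10⁷ m.
Transfer ellipse a_t = (r₁ + r₂)/2 = 2.585×10⁷ m.
At r₁: circular v_c1 = √(μ/r₁) = 7403 m/s; transfer-perigee v_p = √[μ(2/r₁ − 1/a_t)] = 9704 m/s.
Δv₁ = v_p − v_c1 = 2302 m/s.
At r₂: circular v_c2 = √(μ/r₂) = 2995 m/s; transfer-apogee v_a = √[μ(2/r₂ − 1/a_t)] = 1589 m/s.
Δv₂ = v_c2 − v_a = 1406 m/s.
Total Δv = Δv₁ + Δv₂ = 3708 m/s = 3.708 km/s.

Δv_total ≈ 3.708 km/s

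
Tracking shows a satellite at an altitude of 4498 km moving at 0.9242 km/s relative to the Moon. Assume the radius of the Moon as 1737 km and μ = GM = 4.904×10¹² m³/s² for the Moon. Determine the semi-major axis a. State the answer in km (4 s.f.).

r = 1737 + 4498 = 6235.0 km = 6.235×10⁶ m.
Vis-viva rearranged: 1/a = 2/r − v²/μ = 3.208×10⁻⁷ − 1.742×10⁻⁷ = 1.466×10⁻⁷ m⁻¹.
a = 6.821×10⁶ m = 6821.4 km.

a ≈ 6821 km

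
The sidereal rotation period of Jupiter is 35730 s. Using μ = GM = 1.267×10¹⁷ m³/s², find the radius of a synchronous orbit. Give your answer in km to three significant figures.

r_sync ≈ 1.60×10⁵ km

A synchronous orbit has period T, so by Kepler's third law a = (μT²/4π²)^(1/3).
μT²/4π² = 1.267×10¹⁷ × (3.573×10⁴)² / 39.48 = 4.097×10²⁴ m³.
a = 1.600×10⁸ m = 1.6002×10⁵ km.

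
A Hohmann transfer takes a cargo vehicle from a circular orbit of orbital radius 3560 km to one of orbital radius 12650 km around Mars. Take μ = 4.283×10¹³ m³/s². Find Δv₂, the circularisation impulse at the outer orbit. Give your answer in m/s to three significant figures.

Δv ≈ 621 m/s

r₁ = 3560 km = 3.560×10⁶ m.
r₂ = 12650 km = 1.265×10⁷ m.
Transfer ellipse a_t = (r₁ + r₂)/2 = 8.105×10⁶ m.
At r₁: circular v_c1 = √(μ/r₁) = 3469 m/s; transfer-periapsis v_p = √[μ(2/r₁ − 1/a_t)] = 4333 m/s.
At r₂: circular v_c2 = √(μ/r₂) = 1840 m/s; transfer-apoapsis v_a = √[μ(2/r₂ − 1/a_t)] = 1219 m/s.
Δv₂ = v_c2 − v_a = 620.6 m/s.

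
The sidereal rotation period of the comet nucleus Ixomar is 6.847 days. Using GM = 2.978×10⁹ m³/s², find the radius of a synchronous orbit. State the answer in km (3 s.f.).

T = 6.847 days = 5.916×10⁵ s.
A synchronous orbit has period T, so by Kepler's third law a = (μT²/4π²)^(1/3).
μT²/4π² = 2.978×10⁹ × (5.916×10⁵)² / 39.48 = 2.640×10¹⁹ m³.
a = 2.978×10⁶ m = 2977.6 km.

r_sync ≈ 2980 km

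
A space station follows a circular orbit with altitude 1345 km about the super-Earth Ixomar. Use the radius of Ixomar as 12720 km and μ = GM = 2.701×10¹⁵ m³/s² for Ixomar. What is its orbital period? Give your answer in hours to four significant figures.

r = 12720 + 1345 = 14065 km = 1.4065×10⁷ m.
Kepler's third law: T = 2π√(r³/μ) = 2π√((1.406×10⁷)³ / 2.701×10¹⁵).
r³/μ = 1.030×10⁶ s², so T = 2π × 1.015×10³ = 6.377×10³ s.
Converting: 6.377×10³ s ÷ 3600 = 1.771 hours.

T ≈ 1.771 hours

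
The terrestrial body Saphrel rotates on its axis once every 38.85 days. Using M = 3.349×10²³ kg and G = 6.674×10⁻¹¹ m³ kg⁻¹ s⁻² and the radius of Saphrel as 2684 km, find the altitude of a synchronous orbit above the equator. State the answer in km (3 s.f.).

μ = GM = 6.674×10⁻¹¹ × 3.349×10²³ = 2.235×10¹³ m³/s².
T = 38.85 days = 3.357×10⁶ s.
A synchronous orbit has period T, so by Kepler's third law a = (μT²/4π²)^(1/3).
μT²/4π² = 2.235×10¹³ × (3.357×10⁶)² / 39.48 = 6.379×10²⁴ m³.
a = 1.855×10⁸ m = 1.8546×10⁵ km.
Altitude h = a − R = 1.8546×10⁵ − 2684 = 1.8278×10⁵ km.

h_sync ≈ 1.83×10⁵ km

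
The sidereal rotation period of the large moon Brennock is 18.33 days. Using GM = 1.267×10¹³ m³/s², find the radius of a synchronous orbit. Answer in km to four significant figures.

T = 18.33 days = 1.584×10⁶ s.
A synchronous orbit has period T, so by Kepler's third law a = (μT²/4π²)^(1/3).
μT²/4π² = 1.267×10¹³ × (1.584×10⁶)² / 39.48 = 8.050×10²³ m³.
a = 9.302×10⁷ m = 93023 km.

r_sync ≈ 93020 km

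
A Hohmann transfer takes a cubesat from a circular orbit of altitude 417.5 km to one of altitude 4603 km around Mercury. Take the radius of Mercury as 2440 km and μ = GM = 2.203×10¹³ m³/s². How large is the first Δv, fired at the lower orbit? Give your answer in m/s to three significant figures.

r₁ = 2440 + 417.5 = 2857.5 km = 2.8575×10⁶ m.
r₂ = 2440 + 4603 = 7043.0 km = 7.0430×10⁶ m.
Transfer ellipse a_t = (r₁ + r₂)/2 = 4.950×10⁶ m.
At r₁: circular v_c1 = √(μ/r₁) = 2777 m/s; transfer-periherm v_p = √[μ(2/r₁ − 1/a_t)] = 3312 m/s.
Δv₁ = v_p − v_c1 = 535.3 m/s.

Δv ≈ 535 m/s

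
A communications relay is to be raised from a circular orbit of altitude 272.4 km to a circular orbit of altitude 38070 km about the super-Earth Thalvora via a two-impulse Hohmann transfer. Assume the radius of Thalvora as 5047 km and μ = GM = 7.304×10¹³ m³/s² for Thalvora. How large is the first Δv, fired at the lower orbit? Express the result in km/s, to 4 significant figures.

r₁ = 5047 + 272.4 = 5319.4 km = 5.3194×10⁶ m.
r₂ = 5047 + 38070 = 43117 km = 4.3117×10⁷ m.
Transfer ellipse a_t = (r₁ + r₂)/2 = 2.422×10⁷ m.
At r₁: circular v_c1 = √(μ/r₁) = 3706 m/s; transfer-periapsis v_p = √[μ(2/r₁ − 1/a_t)] = 4944 m/s.
Δv₁ = v_p − v_c1 = 1239 m/s.
= 1.239 km/s.

Δv ≈ 1.239 km/s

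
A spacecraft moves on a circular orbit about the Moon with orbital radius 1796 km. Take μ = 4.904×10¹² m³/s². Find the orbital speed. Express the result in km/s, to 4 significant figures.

v ≈ 1.652 km/s

r = 1796 km = 1.796×10⁶ m.
For a circular orbit v = √(μ/r) = √(4.904×10¹² / 1.796×10⁶) = √(2.731×10⁶) = 1652 m/s.
That is 1.652 km/s.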